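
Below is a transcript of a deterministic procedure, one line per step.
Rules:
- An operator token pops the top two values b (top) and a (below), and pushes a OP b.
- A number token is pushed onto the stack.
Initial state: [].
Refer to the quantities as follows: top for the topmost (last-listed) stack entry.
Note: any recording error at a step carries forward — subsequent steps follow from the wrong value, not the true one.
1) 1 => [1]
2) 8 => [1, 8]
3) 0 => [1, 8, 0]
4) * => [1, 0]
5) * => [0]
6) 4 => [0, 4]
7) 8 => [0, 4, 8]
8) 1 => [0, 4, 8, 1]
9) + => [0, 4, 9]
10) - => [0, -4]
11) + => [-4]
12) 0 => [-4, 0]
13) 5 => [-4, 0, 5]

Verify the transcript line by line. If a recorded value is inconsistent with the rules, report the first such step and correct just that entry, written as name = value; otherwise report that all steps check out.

Recomputing the run from the initial state:
step 1: [1]
step 2: [1, 8]
step 3: [1, 8, 0]
step 4: [1, 0]
step 5: [0]
step 6: [0, 4]
step 7: [0, 4, 8]
step 8: [0, 4, 8, 1]
step 9: [0, 4, 9]
step 10: [0, -5]
step 11: [-5]
step 12: [-5, 0]
step 13: [-5, 0, 5]
The first disagreement with the transcript is at step 10, where the value should be top = -5.

step 10, top = -5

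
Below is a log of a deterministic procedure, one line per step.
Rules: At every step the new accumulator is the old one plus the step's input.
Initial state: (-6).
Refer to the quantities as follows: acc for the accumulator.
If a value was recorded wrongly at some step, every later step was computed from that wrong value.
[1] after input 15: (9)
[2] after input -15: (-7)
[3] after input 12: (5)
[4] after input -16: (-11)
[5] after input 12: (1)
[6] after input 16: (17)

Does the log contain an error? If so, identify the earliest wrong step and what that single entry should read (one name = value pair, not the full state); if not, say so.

step 2, acc = -6

step 1: acc = -6 + 15 = 9 -> checks out
step 2: acc = 9 + -15 = -6 -> a discrepancy with the log
First deviation found at step 2; the corrected entry is acc = -6.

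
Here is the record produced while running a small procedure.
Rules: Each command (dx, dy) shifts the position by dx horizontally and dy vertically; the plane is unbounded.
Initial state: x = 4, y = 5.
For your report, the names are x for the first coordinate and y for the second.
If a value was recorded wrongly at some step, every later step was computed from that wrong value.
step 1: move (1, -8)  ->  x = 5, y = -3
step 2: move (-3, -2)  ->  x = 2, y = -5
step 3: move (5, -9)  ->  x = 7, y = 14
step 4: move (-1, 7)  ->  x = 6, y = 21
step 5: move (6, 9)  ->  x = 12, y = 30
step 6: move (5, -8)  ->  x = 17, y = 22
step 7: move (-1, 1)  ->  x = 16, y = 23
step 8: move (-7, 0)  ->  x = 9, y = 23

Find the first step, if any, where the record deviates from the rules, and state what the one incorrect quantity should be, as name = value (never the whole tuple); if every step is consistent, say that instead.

Recomputing the run from the initial state:
step 1: x = 5, y = -3
step 2: x = 2, y = -5
step 3: x = 7, y = -14
step 4: x = 6, y = -7
step 5: x = 12, y = 2
step 6: x = 17, y = -6
step 7: x = 16, y = -5
step 8: x = 9, y = -5
The first disagreement with the record is at step 3, where the value should be y = -14.

step 3, y = -14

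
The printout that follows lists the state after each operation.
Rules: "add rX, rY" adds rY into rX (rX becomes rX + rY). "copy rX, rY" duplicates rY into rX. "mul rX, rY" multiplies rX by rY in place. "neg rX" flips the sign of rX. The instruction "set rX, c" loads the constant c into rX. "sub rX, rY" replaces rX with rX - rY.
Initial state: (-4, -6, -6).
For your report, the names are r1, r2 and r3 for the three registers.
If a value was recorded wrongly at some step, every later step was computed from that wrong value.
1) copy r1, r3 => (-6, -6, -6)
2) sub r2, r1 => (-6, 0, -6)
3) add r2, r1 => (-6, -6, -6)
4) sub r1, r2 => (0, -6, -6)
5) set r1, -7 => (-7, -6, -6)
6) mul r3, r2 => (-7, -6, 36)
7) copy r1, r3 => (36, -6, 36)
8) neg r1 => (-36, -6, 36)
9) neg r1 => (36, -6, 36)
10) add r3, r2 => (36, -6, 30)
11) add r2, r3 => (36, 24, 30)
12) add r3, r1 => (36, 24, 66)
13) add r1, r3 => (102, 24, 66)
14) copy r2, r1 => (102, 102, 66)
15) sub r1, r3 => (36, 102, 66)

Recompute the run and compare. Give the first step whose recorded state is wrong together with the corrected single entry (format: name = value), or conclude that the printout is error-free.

no error

Recomputing the run from the initial state:
step 1: r1 = -6, r2 = -6, r3 = -6
step 2: r1 = -6, r2 = 0, r3 = -6
step 3: r1 = -6, r2 = -6, r3 = -6
step 4: r1 = 0, r2 = -6, r3 = -6
step 5: r1 = -7, r2 = -6, r3 = -6
step 6: r1 = -7, r2 = -6, r3 = 36
step 7: r1 = 36, r2 = -6, r3 = 36
step 8: r1 = -36, r2 = -6, r3 = 36
step 9: r1 = 36, r2 = -6, r3 = 36
step 10: r1 = 36, r2 = -6, r3 = 30
step 11: r1 = 36, r2 = 24, r3 = 30
step 12: r1 = 36, r2 = 24, r3 = 66
step 13: r1 = 102, r2 = 24, r3 = 66
step 14: r1 = 102, r2 = 102, r3 = 66
step 15: r1 = 36, r2 = 102, r3 = 66
This matches the printout at every step.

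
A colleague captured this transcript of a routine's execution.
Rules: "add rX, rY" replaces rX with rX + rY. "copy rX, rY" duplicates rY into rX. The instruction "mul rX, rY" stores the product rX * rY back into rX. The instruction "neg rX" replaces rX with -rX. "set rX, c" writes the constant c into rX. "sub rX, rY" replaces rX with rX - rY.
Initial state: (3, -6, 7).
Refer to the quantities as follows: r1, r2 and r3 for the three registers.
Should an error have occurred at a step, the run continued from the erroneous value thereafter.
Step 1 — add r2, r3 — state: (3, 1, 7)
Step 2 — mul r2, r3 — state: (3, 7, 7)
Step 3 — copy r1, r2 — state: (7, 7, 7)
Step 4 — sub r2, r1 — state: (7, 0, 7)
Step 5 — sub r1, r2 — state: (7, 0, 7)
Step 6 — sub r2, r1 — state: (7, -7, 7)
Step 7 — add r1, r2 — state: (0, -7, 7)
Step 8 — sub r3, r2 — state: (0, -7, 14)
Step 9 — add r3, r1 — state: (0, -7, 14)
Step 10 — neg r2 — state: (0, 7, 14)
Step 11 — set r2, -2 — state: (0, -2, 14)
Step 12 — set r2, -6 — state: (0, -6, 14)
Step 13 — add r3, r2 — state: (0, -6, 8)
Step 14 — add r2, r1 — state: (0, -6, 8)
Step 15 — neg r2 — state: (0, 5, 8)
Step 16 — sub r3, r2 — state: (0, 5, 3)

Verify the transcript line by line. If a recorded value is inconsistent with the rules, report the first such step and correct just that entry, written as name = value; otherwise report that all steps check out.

Recomputing the run from the initial state:
step 1: r1 = 3, r2 = 1, r3 = 7
step 2: r1 = 3, r2 = 7, r3 = 7
step 3: r1 = 7, r2 = 7, r3 = 7
step 4: r1 = 7, r2 = 0, r3 = 7
step 5: r1 = 7, r2 = 0, r3 = 7
step 6: r1 = 7, r2 = -7, r3 = 7
step 7: r1 = 0, r2 = -7, r3 = 7
step 8: r1 = 0, r2 = -7, r3 = 14
step 9: r1 = 0, r2 = -7, r3 = 14
step 10: r1 = 0, r2 = 7, r3 = 14
step 11: r1 = 0, r2 = -2, r3 = 14
step 12: r1 = 0, r2 = -6, r3 = 14
step 13: r1 = 0, r2 = -6, r3 = 8
step 14: r1 = 0, r2 = -6, r3 = 8
step 15: r1 = 0, r2 = 6, r3 = 8
step 16: r1 = 0, r2 = 6, r3 = 2
The first disagreement with the transcript is at step 15, where the value should be r2 = 6.

step 15, r2 = 6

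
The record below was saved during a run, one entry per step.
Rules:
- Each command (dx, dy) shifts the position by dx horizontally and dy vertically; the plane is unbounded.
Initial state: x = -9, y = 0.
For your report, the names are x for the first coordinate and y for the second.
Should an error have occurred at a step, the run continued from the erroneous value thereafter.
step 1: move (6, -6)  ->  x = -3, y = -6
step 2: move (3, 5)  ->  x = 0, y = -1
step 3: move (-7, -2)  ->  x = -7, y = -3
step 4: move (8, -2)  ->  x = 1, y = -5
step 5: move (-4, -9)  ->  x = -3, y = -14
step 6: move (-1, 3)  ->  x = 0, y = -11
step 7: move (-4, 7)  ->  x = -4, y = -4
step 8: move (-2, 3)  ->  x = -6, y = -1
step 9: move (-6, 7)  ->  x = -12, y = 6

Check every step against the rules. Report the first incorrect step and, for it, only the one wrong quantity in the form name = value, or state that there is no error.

1. x = -9 + (6) = -3, y = 0 + (-6) = -6 (consistent with the record)
2. x = -3 + (3) = 0, y = -6 + (5) = -1 (verified)
3. x = 0 + (-7) = -7, y = -1 + (-2) = -3 (agrees with the record)
4. x = -7 + (8) = 1, y = -3 + (-2) = -5 (exactly as logged)
5. x = 1 + (-4) = -3, y = -5 + (-9) = -14 (verified)
6. x = -3 + (-1) = -4, y = -14 + (3) = -11 (the entry is off here)
First deviation found at step 6; the corrected entry is x = -4.

step 6, x = -4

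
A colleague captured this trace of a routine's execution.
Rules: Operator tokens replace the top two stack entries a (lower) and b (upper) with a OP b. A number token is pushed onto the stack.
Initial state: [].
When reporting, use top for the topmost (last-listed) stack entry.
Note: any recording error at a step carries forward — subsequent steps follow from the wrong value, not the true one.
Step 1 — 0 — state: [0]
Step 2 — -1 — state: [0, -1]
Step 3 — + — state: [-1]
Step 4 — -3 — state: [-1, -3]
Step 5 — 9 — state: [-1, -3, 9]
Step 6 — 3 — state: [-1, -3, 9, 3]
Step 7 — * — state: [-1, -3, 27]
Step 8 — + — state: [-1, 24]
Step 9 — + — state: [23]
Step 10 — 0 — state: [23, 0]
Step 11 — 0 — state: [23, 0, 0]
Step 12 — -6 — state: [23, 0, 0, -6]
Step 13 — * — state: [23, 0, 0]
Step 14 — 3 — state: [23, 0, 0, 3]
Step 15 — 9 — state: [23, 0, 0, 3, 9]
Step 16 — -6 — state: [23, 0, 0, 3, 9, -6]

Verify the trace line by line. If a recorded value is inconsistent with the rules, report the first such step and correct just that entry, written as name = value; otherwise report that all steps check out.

no error

Recomputing the run from the initial state:
step 1: [0]
step 2: [0, -1]
step 3: [-1]
step 4: [-1, -3]
step 5: [-1, -3, 9]
step 6: [-1, -3, 9, 3]
step 7: [-1, -3, 27]
step 8: [-1, 24]
step 9: [23]
step 10: [23, 0]
step 11: [23, 0, 0]
step 12: [23, 0, 0, -6]
step 13: [23, 0, 0]
step 14: [23, 0, 0, 3]
step 15: [23, 0, 0, 3, 9]
step 16: [23, 0, 0, 3, 9, -6]
This matches the trace at every step.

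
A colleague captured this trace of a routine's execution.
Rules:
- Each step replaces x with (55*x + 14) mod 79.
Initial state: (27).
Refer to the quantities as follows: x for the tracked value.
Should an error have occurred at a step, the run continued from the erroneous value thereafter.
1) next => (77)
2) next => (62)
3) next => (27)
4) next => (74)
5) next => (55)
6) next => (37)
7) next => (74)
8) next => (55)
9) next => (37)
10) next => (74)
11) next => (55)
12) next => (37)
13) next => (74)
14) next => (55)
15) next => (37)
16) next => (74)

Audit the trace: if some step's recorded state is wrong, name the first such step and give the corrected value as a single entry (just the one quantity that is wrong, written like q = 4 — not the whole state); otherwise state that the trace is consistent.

Recomputing the run from the initial state:
step 1: x = 77
step 2: x = 62
step 3: x = 27
step 4: x = 77
step 5: x = 62
step 6: x = 27
step 7: x = 77
step 8: x = 62
step 9: x = 27
step 10: x = 77
step 11: x = 62
step 12: x = 27
step 13: x = 77
step 14: x = 62
step 15: x = 27
step 16: x = 77
The first disagreement with the trace is at step 4, where the value should be x = 77.

step 4, x = 77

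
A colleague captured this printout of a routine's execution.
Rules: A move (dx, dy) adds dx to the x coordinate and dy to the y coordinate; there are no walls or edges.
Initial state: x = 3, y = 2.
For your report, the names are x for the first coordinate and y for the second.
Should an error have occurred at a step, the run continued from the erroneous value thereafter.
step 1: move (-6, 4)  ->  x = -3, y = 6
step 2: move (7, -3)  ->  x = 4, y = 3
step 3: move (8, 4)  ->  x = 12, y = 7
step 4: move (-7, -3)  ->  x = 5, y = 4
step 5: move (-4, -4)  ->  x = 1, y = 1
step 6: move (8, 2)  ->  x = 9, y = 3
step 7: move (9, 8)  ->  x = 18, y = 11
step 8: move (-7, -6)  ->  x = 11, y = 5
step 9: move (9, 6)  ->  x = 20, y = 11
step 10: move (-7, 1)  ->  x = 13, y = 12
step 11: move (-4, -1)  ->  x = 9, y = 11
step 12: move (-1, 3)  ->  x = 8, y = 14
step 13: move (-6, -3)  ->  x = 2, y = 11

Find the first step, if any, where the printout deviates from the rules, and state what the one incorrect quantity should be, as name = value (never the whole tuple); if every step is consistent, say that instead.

step 5, y = 0

Recomputing the run from the initial state:
step 1: x = -3, y = 6
step 2: x = 4, y = 3
step 3: x = 12, y = 7
step 4: x = 5, y = 4
step 5: x = 1, y = 0
step 6: x = 9, y = 2
step 7: x = 18, y = 10
step 8: x = 11, y = 4
step 9: x = 20, y = 10
step 10: x = 13, y = 11
step 11: x = 9, y = 10
step 12: x = 8, y = 13
step 13: x = 2, y = 10
The first disagreement with the printout is at step 5, where the value should be y = 0.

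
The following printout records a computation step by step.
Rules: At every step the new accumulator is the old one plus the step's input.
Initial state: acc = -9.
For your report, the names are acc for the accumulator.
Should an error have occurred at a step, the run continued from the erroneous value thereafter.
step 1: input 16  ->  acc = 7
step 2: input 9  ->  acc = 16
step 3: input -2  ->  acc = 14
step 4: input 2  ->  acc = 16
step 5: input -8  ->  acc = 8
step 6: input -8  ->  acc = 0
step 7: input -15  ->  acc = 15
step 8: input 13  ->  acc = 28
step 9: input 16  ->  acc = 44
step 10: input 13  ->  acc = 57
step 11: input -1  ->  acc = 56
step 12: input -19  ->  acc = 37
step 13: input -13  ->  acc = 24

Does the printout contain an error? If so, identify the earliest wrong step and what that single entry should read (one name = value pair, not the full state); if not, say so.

step 1: acc = -9 + 16 = 7 -> matches
step 2: acc = 7 + 9 = 16 -> checks out
step 3: acc = 16 + -2 = 14 -> consistent with the printout
step 4: acc = 14 + 2 = 16 -> agrees with the printout
step 5: acc = 16 + -8 = 8 -> confirmed correct
step 6: acc = 8 + -8 = 0 -> confirmed correct
step 7: acc = 0 + -15 = -15 -> the entry is off here
First incorrect step: 7; the correct value is acc = -15.

step 7, acc = -15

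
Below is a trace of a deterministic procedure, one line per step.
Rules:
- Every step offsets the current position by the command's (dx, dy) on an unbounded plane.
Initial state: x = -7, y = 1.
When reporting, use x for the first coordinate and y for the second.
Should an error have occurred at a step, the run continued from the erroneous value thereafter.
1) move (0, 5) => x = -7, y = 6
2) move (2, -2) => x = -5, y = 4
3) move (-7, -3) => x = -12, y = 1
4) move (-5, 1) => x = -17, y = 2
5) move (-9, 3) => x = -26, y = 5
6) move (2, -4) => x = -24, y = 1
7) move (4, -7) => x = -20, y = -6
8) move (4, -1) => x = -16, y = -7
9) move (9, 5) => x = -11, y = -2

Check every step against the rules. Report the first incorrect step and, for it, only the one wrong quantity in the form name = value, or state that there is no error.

step 9, x = -7

Step 1: x = -7 + (0) = -7, y = 1 + (5) = 6 — matches.
Step 2: x = -7 + (2) = -5, y = 6 + (-2) = 4 — confirmed correct.
Step 3: x = -5 + (-7) = -12, y = 4 + (-3) = 1 — in agreement.
Step 4: x = -12 + (-5) = -17, y = 1 + (1) = 2 — same as recorded.
Step 5: x = -17 + (-9) = -26, y = 2 + (3) = 5 — verified.
Step 6: x = -26 + (2) = -24, y = 5 + (-4) = 1 — matches.
Step 7: x = -24 + (4) = -20, y = 1 + (-7) = -6 — verified.
Step 8: x = -20 + (4) = -16, y = -6 + (-1) = -7 — matches.
Step 9: x = -16 + (9) = -7, y = -7 + (5) = -2 — this is not what the trace shows.
First incorrect step: 9; the correct value is x = -7.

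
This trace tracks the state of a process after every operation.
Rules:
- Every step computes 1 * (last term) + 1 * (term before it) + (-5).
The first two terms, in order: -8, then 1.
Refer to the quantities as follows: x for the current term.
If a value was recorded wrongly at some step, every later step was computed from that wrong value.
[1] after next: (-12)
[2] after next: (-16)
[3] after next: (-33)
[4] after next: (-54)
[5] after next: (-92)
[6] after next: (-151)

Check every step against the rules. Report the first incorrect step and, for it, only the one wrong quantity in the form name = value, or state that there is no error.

no error

step 1: x = 1*(1) + (1)*(-8) + (-5) = -12 -> verified
step 2: x = 1*(-12) + (1)*(1) + (-5) = -16 -> confirmed correct
step 3: x = 1*(-16) + (1)*(-12) + (-5) = -33 -> same as recorded
step 4: x = 1*(-33) + (1)*(-16) + (-5) = -54 -> no discrepancy
step 5: x = 1*(-54) + (1)*(-33) + (-5) = -92 -> matches
step 6: x = 1*(-92) + (1)*(-54) + (-5) = -151 -> consistent with the trace
All entries verified; no error found.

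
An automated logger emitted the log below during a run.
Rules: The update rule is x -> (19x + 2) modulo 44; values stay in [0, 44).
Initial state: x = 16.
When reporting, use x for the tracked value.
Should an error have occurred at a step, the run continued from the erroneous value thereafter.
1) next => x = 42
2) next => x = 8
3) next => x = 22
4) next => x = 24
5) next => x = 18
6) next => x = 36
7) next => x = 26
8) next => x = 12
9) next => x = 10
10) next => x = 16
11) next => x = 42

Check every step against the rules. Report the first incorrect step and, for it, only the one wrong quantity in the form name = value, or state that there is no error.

1. x = (19*16 + 2) mod 44 = 42 (consistent with the log)
2. x = (19*42 + 2) mod 44 = 8 (confirmed correct)
3. x = (19*8 + 2) mod 44 = 22 (in agreement)
4. x = (19*22 + 2) mod 44 = 24 (confirmed correct)
5. x = (19*24 + 2) mod 44 = 18 (agrees with the log)
6. x = (19*18 + 2) mod 44 = 36 (agrees with the log)
7. x = (19*36 + 2) mod 44 = 26 (in agreement)
8. x = (19*26 + 2) mod 44 = 12 (consistent with the log)
9. x = (19*12 + 2) mod 44 = 10 (exactly as logged)
10. x = (19*10 + 2) mod 44 = 16 (confirmed correct)
11. x = (19*16 + 2) mod 44 = 42 (agrees with the log)
The recomputation confirms every line.

no error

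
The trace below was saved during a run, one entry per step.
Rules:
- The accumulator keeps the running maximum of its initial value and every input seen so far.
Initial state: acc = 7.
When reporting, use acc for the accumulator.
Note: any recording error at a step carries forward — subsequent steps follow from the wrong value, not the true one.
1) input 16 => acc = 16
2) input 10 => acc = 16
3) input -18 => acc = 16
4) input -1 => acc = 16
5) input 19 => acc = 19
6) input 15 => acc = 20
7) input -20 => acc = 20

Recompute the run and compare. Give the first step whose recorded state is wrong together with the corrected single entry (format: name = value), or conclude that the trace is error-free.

step 1: acc = max(7, 16) = 16 -> verified
step 2: acc = max(16, 10) = 16 -> same as recorded
step 3: acc = max(16, -18) = 16 -> matches
step 4: acc = max(16, -1) = 16 -> agrees with the trace
step 5: acc = max(16, 19) = 19 -> no discrepancy
step 6: acc = max(19, 15) = 19 -> the recorded entry deviates here
The earliest wrong entry is at step 6: it should read acc = 19.

step 6, acc = 19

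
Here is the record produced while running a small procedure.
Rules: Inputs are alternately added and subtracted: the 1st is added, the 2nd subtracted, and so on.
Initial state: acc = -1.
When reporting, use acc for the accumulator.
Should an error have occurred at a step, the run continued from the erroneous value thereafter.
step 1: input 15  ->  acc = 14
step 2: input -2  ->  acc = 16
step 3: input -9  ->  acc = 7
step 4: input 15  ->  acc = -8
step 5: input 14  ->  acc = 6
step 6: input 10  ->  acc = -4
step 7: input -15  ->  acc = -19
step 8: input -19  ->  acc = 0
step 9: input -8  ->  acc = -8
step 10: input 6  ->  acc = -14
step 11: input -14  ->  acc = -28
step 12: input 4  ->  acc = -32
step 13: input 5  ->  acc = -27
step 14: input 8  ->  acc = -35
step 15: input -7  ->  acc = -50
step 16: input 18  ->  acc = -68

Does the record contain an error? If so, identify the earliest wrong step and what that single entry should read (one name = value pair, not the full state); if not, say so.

Recomputing the run from the initial state:
step 1: acc = 14
step 2: acc = 16
step 3: acc = 7
step 4: acc = -8
step 5: acc = 6
step 6: acc = -4
step 7: acc = -19
step 8: acc = 0
step 9: acc = -8
step 10: acc = -14
step 11: acc = -28
step 12: acc = -32
step 13: acc = -27
step 14: acc = -35
step 15: acc = -42
step 16: acc = -60
The first disagreement with the record is at step 15, where the value should be acc = -42.

step 15, acc = -42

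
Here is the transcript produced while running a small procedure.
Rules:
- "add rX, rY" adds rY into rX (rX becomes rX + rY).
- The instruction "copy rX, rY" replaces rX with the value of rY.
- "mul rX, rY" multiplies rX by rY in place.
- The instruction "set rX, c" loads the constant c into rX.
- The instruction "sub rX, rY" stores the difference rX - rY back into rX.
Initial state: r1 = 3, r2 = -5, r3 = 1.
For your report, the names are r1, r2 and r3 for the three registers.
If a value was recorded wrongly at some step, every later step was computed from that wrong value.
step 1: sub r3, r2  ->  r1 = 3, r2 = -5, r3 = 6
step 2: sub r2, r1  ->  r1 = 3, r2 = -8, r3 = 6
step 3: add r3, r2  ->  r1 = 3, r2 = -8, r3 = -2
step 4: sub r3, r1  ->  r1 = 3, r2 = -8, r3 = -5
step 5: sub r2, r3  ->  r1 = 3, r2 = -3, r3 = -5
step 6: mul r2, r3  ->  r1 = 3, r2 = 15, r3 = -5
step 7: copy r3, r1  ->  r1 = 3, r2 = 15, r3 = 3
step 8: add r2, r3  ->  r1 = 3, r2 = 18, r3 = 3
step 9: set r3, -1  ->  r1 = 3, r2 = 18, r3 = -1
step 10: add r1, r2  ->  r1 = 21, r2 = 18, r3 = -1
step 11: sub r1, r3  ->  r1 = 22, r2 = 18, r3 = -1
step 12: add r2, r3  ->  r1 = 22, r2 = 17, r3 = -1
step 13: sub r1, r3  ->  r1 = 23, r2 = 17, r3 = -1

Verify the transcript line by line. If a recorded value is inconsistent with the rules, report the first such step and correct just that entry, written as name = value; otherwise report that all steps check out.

no error

step 1: r3 = 1 - -5 = 6 -> matches
step 2: r2 = -5 - 3 = -8 -> checks out
step 3: r3 = 6 + -8 = -2 -> same as recorded
step 4: r3 = -2 - 3 = -5 -> confirmed correct
step 5: r2 = -8 - -5 = -3 -> confirmed correct
step 6: r2 = -3 * -5 = 15 -> no discrepancy
step 7: r3 = 3 -> agrees with the transcript
step 8: r2 = 15 + 3 = 18 -> matches
step 9: r3 = -1 -> exactly as logged
step 10: r1 = 3 + 18 = 21 -> exactly as logged
step 11: r1 = 21 - -1 = 22 -> consistent with the transcript
step 12: r2 = 18 + -1 = 17 -> in agreement
step 13: r1 = 22 - -1 = 23 -> same as recorded
All entries verified; no error found.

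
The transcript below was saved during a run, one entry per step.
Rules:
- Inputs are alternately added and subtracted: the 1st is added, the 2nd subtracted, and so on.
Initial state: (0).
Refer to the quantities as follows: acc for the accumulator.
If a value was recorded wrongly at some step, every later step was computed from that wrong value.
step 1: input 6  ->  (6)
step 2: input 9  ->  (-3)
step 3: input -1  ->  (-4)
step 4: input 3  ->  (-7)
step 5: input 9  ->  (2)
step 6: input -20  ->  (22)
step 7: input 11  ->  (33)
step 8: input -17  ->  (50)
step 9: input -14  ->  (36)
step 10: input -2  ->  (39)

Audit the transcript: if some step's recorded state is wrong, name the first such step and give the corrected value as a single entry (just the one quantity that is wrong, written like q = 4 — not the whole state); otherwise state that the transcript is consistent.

Step 1: acc = 0 + 6 = 6 — agrees with the transcript.
Step 2: acc = 6 - 9 = -3 — same as recorded.
Step 3: acc = -3 + -1 = -4 — consistent with the transcript.
Step 4: acc = -4 - 3 = -7 — checks out.
Step 5: acc = -7 + 9 = 2 — exactly as logged.
Step 6: acc = 2 - -20 = 22 — in agreement.
Step 7: acc = 22 + 11 = 33 — no discrepancy.
Step 8: acc = 33 - -17 = 50 — verified.
Step 9: acc = 50 + -14 = 36 — exactly as logged.
Step 10: acc = 36 - -2 = 38 — the entry is off here.
First incorrect step: 10; the correct value is acc = 38.

step 10, acc = 38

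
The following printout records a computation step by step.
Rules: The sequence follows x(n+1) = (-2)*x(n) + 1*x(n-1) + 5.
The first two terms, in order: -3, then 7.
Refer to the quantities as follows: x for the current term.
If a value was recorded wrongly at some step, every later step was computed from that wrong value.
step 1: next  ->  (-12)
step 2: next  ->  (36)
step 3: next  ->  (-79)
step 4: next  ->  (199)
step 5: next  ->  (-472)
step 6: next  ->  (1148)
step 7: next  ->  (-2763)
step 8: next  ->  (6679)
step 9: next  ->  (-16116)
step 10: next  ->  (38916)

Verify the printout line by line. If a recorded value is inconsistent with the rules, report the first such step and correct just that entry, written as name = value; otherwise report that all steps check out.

no error

1. x = -2*(7) + (1)*(-3) + (5) = -12 (consistent with the printout)
2. x = -2*(-12) + (1)*(7) + (5) = 36 (checks out)
3. x = -2*(36) + (1)*(-12) + (5) = -79 (exactly as logged)
4. x = -2*(-79) + (1)*(36) + (5) = 199 (agrees with the printout)
5. x = -2*(199) + (1)*(-79) + (5) = -472 (checks out)
6. x = -2*(-472) + (1)*(199) + (5) = 1148 (no discrepancy)
7. x = -2*(1148) + (1)*(-472) + (5) = -2763 (verified)
8. x = -2*(-2763) + (1)*(1148) + (5) = 6679 (agrees with the printout)
9. x = -2*(6679) + (1)*(-2763) + (5) = -16116 (checks out)
10. x = -2*(-16116) + (1)*(6679) + (5) = 38916 (in agreement)
All entries verified; no error found.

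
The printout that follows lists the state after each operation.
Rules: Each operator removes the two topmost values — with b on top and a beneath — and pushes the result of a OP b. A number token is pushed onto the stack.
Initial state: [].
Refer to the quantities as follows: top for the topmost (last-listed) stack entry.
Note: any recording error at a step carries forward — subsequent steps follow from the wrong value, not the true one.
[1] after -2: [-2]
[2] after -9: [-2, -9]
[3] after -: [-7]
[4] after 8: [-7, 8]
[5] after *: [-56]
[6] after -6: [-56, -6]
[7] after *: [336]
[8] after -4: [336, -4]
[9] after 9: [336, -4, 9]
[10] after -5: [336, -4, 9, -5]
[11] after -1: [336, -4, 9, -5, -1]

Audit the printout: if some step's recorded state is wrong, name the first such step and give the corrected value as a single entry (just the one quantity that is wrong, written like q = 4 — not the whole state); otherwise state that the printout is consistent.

step 3, top = 7

step 1: push -2: top = -2 -> no discrepancy
step 2: push -9: top = -9 -> same as recorded
step 3: -2 - -9 = 7 -> the entry is off here
So the first discrepancy is step 3, where the right value is top = 7.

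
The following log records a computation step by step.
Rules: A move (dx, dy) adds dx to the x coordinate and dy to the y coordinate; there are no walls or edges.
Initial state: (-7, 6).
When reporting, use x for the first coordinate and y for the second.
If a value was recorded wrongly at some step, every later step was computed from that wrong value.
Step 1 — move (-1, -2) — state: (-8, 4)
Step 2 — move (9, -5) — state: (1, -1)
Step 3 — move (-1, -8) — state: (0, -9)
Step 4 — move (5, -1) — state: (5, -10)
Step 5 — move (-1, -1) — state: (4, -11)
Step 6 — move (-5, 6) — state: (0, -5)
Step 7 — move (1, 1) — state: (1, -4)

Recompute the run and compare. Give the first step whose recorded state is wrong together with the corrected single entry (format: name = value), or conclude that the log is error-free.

step 6, x = -1

step 1: x = -7 + (-1) = -8, y = 6 + (-2) = 4 -> consistent with the log
step 2: x = -8 + (9) = 1, y = 4 + (-5) = -1 -> in agreement
step 3: x = 1 + (-1) = 0, y = -1 + (-8) = -9 -> in agreement
step 4: x = 0 + (5) = 5, y = -9 + (-1) = -10 -> checks out
step 5: x = 5 + (-1) = 4, y = -10 + (-1) = -11 -> no discrepancy
step 6: x = 4 + (-5) = -1, y = -11 + (6) = -5 -> a discrepancy with the log
The earliest wrong entry is at step 6: it should read x = -1.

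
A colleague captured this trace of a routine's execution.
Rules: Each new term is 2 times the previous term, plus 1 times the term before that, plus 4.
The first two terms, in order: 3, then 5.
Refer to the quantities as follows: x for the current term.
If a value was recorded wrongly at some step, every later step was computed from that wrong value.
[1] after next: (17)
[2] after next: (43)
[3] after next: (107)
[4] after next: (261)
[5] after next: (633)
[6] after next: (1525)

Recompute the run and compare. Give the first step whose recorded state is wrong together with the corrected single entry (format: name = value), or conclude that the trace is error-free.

step 6, x = 1531

Recomputing the run from the initial state:
step 1: x = 17
step 2: x = 43
step 3: x = 107
step 4: x = 261
step 5: x = 633
step 6: x = 1531
The first disagreement with the trace is at step 6, where the value should be x = 1531.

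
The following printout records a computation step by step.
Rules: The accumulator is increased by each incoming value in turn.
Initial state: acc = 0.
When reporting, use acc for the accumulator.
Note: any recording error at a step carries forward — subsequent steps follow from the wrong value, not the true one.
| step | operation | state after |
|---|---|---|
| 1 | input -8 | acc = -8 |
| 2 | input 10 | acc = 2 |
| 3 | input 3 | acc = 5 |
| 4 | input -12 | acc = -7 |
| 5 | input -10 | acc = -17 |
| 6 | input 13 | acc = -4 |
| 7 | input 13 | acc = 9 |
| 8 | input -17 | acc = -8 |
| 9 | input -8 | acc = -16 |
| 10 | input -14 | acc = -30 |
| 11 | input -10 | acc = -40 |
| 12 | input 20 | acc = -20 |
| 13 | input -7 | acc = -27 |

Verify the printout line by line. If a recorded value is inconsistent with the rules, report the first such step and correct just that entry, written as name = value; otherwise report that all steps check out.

step 1: acc = 0 + -8 = -8 -> checks out
step 2: acc = -8 + 10 = 2 -> matches
step 3: acc = 2 + 3 = 5 -> verified
step 4: acc = 5 + -12 = -7 -> agrees with the printout
step 5: acc = -7 + -10 = -17 -> same as recorded
step 6: acc = -17 + 13 = -4 -> consistent with the printout
step 7: acc = -4 + 13 = 9 -> verified
step 8: acc = 9 + -17 = -8 -> agrees with the printout
step 9: acc = -8 + -8 = -16 -> in agreement
step 10: acc = -16 + -14 = -30 -> agrees with the printout
step 11: acc = -30 + -10 = -40 -> matches
step 12: acc = -40 + 20 = -20 -> matches
step 13: acc = -20 + -7 = -27 -> verified
All steps check out; nothing to correct.

no error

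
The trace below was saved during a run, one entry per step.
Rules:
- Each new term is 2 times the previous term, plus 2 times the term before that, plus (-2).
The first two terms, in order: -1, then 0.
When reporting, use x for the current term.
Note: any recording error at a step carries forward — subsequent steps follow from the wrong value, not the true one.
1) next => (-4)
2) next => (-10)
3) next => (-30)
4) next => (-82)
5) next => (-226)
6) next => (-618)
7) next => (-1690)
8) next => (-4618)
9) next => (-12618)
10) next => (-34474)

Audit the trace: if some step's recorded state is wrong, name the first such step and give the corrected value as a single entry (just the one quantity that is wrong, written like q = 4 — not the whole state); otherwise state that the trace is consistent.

1. x = 2*(0) + (2)*(-1) + (-2) = -4 (no discrepancy)
2. x = 2*(-4) + (2)*(0) + (-2) = -10 (same as recorded)
3. x = 2*(-10) + (2)*(-4) + (-2) = -30 (same as recorded)
4. x = 2*(-30) + (2)*(-10) + (-2) = -82 (agrees with the trace)
5. x = 2*(-82) + (2)*(-30) + (-2) = -226 (verified)
6. x = 2*(-226) + (2)*(-82) + (-2) = -618 (consistent with the trace)
7. x = 2*(-618) + (2)*(-226) + (-2) = -1690 (same as recorded)
8. x = 2*(-1690) + (2)*(-618) + (-2) = -4618 (confirmed correct)
9. x = 2*(-4618) + (2)*(-1690) + (-2) = -12618 (same as recorded)
10. x = 2*(-12618) + (2)*(-4618) + (-2) = -34474 (same as recorded)
Every step is consistent.

no error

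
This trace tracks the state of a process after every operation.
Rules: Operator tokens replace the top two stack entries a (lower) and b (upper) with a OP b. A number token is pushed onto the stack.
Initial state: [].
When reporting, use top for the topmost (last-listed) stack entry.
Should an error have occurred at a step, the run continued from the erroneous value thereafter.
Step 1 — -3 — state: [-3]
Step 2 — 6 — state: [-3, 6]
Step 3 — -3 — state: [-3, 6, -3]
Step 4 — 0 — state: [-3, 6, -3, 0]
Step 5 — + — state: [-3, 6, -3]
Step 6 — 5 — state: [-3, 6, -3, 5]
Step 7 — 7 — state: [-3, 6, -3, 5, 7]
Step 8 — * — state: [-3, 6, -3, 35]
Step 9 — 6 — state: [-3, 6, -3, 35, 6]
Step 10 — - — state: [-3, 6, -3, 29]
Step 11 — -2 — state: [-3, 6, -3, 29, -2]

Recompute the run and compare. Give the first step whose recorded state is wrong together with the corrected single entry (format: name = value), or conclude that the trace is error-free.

Recomputing the run from the initial state:
step 1: [-3]
step 2: [-3, 6]
step 3: [-3, 6, -3]
step 4: [-3, 6, -3, 0]
step 5: [-3, 6, -3]
step 6: [-3, 6, -3, 5]
step 7: [-3, 6, -3, 5, 7]
step 8: [-3, 6, -3, 35]
step 9: [-3, 6, -3, 35, 6]
step 10: [-3, 6, -3, 29]
step 11: [-3, 6, -3, 29, -2]
This matches the trace at every step.

no error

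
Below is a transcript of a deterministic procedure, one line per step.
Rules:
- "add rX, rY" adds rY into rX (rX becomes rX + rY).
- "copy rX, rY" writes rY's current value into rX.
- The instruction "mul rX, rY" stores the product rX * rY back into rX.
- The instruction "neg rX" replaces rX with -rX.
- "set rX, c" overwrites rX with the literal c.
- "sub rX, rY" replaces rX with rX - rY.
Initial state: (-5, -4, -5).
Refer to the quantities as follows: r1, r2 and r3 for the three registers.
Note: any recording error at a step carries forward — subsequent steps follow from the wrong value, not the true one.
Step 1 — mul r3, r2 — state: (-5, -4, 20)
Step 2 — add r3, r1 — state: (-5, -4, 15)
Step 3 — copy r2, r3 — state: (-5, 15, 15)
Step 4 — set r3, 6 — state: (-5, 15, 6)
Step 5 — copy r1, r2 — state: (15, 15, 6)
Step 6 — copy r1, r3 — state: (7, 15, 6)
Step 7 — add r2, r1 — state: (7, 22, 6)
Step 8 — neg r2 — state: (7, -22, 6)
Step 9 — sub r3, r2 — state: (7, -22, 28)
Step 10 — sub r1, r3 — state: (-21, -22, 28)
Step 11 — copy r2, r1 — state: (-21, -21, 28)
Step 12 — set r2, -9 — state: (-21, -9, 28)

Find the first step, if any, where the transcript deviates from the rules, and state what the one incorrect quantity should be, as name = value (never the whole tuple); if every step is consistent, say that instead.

step 6, r1 = 6

1. r3 = -5 * -4 = 20 (no discrepancy)
2. r3 = 20 + -5 = 15 (in agreement)
3. r2 = 15 (no discrepancy)
4. r3 = 6 (same as recorded)
5. r1 = 15 (confirmed correct)
6. r1 = 6 (this is not what the transcript shows)
Step 6 is the first one off; corrected, r1 = 6.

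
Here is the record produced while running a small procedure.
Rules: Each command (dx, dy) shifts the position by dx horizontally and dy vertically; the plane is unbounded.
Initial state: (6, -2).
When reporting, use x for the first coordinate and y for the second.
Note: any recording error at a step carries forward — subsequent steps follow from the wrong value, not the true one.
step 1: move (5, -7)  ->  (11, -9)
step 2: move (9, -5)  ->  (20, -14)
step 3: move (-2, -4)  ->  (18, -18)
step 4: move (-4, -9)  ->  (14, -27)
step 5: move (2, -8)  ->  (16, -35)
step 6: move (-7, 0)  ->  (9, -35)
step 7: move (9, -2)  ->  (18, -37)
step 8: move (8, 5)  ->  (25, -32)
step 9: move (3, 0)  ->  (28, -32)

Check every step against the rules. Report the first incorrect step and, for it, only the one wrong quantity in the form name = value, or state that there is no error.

step 8, x = 26

1. x = 6 + (5) = 11, y = -2 + (-7) = -9 (no discrepancy)
2. x = 11 + (9) = 20, y = -9 + (-5) = -14 (verified)
3. x = 20 + (-2) = 18, y = -14 + (-4) = -18 (confirmed correct)
4. x = 18 + (-4) = 14, y = -18 + (-9) = -27 (consistent with the record)
5. x = 14 + (2) = 16, y = -27 + (-8) = -35 (verified)
6. x = 16 + (-7) = 9, y = -35 + (0) = -35 (in agreement)
7. x = 9 + (9) = 18, y = -35 + (-2) = -37 (in agreement)
8. x = 18 + (8) = 26, y = -37 + (5) = -32 (a discrepancy with the record)
Step 8 is the first one off; corrected, x = 26.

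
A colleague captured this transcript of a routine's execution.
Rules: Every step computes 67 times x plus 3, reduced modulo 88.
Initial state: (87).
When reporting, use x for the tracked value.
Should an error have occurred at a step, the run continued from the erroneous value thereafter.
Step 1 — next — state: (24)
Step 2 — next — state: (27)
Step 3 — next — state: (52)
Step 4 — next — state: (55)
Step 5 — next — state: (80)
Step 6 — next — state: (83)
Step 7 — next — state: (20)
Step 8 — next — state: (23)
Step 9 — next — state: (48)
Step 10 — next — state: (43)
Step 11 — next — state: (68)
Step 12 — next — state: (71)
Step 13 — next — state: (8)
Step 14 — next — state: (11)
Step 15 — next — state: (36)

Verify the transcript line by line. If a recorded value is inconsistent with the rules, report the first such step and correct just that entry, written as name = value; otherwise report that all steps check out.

step 10, x = 51

Recomputing the run from the initial state:
step 1: x = 24
step 2: x = 27
step 3: x = 52
step 4: x = 55
step 5: x = 80
step 6: x = 83
step 7: x = 20
step 8: x = 23
step 9: x = 48
step 10: x = 51
step 11: x = 76
step 12: x = 79
step 13: x = 16
step 14: x = 19
step 15: x = 44
The first disagreement with the transcript is at step 10, where the value should be x = 51.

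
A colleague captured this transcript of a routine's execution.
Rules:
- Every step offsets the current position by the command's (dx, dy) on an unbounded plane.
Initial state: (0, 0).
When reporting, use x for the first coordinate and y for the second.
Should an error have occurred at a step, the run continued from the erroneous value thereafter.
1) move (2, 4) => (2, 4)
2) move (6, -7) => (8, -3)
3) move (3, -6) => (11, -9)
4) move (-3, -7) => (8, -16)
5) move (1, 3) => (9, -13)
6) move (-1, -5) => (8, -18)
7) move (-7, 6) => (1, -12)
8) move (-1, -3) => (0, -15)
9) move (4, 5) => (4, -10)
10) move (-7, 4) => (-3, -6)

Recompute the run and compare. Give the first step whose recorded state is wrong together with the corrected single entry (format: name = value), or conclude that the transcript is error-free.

no error

Step 1: x = 0 + (2) = 2, y = 0 + (4) = 4 — agrees with the transcript.
Step 2: x = 2 + (6) = 8, y = 4 + (-7) = -3 — in agreement.
Step 3: x = 8 + (3) = 11, y = -3 + (-6) = -9 — in agreement.
Step 4: x = 11 + (-3) = 8, y = -9 + (-7) = -16 — checks out.
Step 5: x = 8 + (1) = 9, y = -16 + (3) = -13 — exactly as logged.
Step 6: x = 9 + (-1) = 8, y = -13 + (-5) = -18 — agrees with the transcript.
Step 7: x = 8 + (-7) = 1, y = -18 + (6) = -12 — matches.
Step 8: x = 1 + (-1) = 0, y = -12 + (-3) = -15 — verified.
Step 9: x = 0 + (4) = 4, y = -15 + (5) = -10 — same as recorded.
Step 10: x = 4 + (-7) = -3, y = -10 + (4) = -6 — verified.
The recomputation confirms every line.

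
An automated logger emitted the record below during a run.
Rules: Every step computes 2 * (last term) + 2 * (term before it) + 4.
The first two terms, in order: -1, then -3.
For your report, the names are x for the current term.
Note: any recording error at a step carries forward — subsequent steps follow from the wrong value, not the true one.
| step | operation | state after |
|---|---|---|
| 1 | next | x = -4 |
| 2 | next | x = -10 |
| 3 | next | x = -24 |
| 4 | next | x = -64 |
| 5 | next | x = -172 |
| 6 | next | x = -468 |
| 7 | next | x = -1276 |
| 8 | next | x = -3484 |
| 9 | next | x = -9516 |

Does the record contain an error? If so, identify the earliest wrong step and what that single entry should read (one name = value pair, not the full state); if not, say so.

step 1: x = 2*(-3) + (2)*(-1) + (4) = -4 -> consistent with the record
step 2: x = 2*(-4) + (2)*(-3) + (4) = -10 -> exactly as logged
step 3: x = 2*(-10) + (2)*(-4) + (4) = -24 -> confirmed correct
step 4: x = 2*(-24) + (2)*(-10) + (4) = -64 -> agrees with the record
step 5: x = 2*(-64) + (2)*(-24) + (4) = -172 -> exactly as logged
step 6: x = 2*(-172) + (2)*(-64) + (4) = -468 -> no discrepancy
step 7: x = 2*(-468) + (2)*(-172) + (4) = -1276 -> verified
step 8: x = 2*(-1276) + (2)*(-468) + (4) = -3484 -> exactly as logged
step 9: x = 2*(-3484) + (2)*(-1276) + (4) = -9516 -> exactly as logged
The recomputation confirms every line.

no error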